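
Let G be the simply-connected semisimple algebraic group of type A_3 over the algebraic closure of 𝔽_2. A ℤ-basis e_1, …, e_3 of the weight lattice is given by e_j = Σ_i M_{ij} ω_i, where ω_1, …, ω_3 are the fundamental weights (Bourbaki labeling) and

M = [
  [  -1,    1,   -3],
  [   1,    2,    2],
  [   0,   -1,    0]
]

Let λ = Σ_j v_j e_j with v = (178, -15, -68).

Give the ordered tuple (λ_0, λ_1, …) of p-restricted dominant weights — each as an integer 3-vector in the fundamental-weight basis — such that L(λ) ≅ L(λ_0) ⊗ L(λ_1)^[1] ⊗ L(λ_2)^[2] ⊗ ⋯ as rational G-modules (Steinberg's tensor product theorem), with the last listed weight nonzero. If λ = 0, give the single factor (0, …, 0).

Compute c_i = Σ_j M_{ij} v_j with v = (178, -15, -68):
  c_1 = -1*178 + 1*-15 + -3*-68 = 11
  c_2 = 1*178 + 2*-15 + 2*-68 = 12
  c_3 = 0*178 + -1*-15 + 0*-68 = 15
Base-2 expansion of each c_i:
  c_1 = 11 = 1·2^0 + 1·2^1 + 0·2^2 + 1·2^3
  c_2 = 12 = 0·2^0 + 0·2^1 + 1·2^2 + 1·2^3
  c_3 = 15 = 1·2^0 + 1·2^1 + 1·2^2 + 1·2^3
Factor λ_0 = (1, 0, 1)
Factor λ_1 = (1, 0, 1)
Factor λ_2 = (0, 1, 1)
Factor λ_3 = (1, 1, 1)

((1, 0, 1), (1, 0, 1), (0, 1, 1), (1, 1, 1))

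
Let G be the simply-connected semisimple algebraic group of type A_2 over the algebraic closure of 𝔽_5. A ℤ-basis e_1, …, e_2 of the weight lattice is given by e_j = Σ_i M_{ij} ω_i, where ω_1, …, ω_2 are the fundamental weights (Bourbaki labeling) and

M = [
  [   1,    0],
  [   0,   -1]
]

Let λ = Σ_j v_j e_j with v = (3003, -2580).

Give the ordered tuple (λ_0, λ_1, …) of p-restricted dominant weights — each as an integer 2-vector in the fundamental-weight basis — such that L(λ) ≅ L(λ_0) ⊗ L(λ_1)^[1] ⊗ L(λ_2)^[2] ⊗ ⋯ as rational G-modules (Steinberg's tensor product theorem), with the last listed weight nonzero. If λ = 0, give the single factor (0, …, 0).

((3, 0), (0, 1), (0, 3), (4, 0), (4, 4))

In the fundamental-weight basis, λ has coordinates c = M·v (v = (3003, -2580)):
  c_1 = (1)·(3003) + (0)·(-2580) = 3003
  c_2 = (0)·(3003) + (-1)·(-2580) = 2580
Writing each c_i in base p = 5:
  c_1 = 3003 = 3·5^0 + 0·5^1 + 0·5^2 + 4·5^3 + 4·5^4
  c_2 = 2580 = 0·5^0 + 1·5^1 + 3·5^2 + 0·5^3 + 4·5^4
λ_0 = (3, 0)
λ_1 = (0, 1)
λ_2 = (0, 3)
λ_3 = (4, 0)
λ_4 = (4, 4)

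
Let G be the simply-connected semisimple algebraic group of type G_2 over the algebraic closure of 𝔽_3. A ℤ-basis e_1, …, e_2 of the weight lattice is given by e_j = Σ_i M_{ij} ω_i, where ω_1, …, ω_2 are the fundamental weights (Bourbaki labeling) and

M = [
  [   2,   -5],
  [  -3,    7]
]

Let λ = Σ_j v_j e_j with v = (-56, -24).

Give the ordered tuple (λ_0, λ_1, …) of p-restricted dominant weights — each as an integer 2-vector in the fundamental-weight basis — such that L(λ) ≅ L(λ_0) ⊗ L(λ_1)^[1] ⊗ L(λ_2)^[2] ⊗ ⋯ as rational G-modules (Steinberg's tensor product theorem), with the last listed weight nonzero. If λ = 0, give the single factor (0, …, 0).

((2, 0), (2, 0))

ω-coordinates c = M·v, v = (-56, -24):
  c_1 = (2)·(-56) + (-5)·(-24) = 8
  c_2 = (-3)·(-56) + (7)·(-24) = 0
p = 3; digits c_i = Σ_j d_{ij}·3^j, 0 ≤ d_{ij} < 3:
  c_1 = 8 = 2·3^0 + 2·3^1
  c_2 = 0
p-restricted factor λ_0 = (2, 0)
p-restricted factor λ_1 = (2, 0)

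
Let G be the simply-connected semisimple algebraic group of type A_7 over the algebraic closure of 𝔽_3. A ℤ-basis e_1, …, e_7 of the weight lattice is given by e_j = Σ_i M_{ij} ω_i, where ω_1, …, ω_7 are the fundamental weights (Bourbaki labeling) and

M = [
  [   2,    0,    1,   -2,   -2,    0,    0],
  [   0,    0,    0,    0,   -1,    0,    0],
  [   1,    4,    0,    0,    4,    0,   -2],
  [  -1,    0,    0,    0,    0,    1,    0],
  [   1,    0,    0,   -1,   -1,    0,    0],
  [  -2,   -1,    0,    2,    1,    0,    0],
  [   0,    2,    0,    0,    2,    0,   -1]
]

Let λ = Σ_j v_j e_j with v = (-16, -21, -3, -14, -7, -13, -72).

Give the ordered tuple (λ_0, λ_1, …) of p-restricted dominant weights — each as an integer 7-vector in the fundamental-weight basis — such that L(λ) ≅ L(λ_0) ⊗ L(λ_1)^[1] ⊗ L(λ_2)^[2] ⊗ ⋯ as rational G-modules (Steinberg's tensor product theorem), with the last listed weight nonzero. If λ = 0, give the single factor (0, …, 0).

((1, 1, 1, 0, 2, 0, 1), (2, 2, 2, 1, 1, 0, 2), (0, 0, 1, 0, 0, 2, 1))

Compute c_i = Σ_j M_{ij} v_j with v = (-16, -21, -3, -14, -7, -13, -72):
  c_1 = (2)·(-16) + (0)·(-21) + (1)·(-3) + (-2)·(-14) + (-2)·(-7) + (0)·(-13) + (0)·(-72) = 7
  c_2 = (0)·(-16) + (0)·(-21) + (0)·(-3) + (0)·(-14) + (-1)·(-7) + (0)·(-13) + (0)·(-72) = 7
  c_3 = (1)·(-16) + (4)·(-21) + (0)·(-3) + (0)·(-14) + (4)·(-7) + (0)·(-13) + (-2)·(-72) = 16
  c_4 = (-1)·(-16) + (0)·(-21) + (0)·(-3) + (0)·(-14) + (0)·(-7) + (1)·(-13) + (0)·(-72) = 3
  c_5 = (1)·(-16) + (0)·(-21) + (0)·(-3) + (-1)·(-14) + (-1)·(-7) + (0)·(-13) + (0)·(-72) = 5
  c_6 = (-2)·(-16) + (-1)·(-21) + (0)·(-3) + (2)·(-14) + (1)·(-7) + (0)·(-13) + (0)·(-72) = 18
  c_7 = (0)·(-16) + (2)·(-21) + (0)·(-3) + (0)·(-14) + (2)·(-7) + (0)·(-13) + (-1)·(-72) = 16
Writing each c_i in base p = 3:
  c_1 = 7 = 1·3^0 + 2·3^1
  c_2 = 7 = 1·3^0 + 2·3^1
  c_3 = 16 = 1·3^0 + 2·3^1 + 1·3^2
  c_4 = 3 = 0·3^0 + 1·3^1
  c_5 = 5 = 2·3^0 + 1·3^1
  c_6 = 18 = 0·3^0 + 0·3^1 + 2·3^2
  c_7 = 16 = 1·3^0 + 2·3^1 + 1·3^2
p-restricted factor λ_0 = (1, 1, 1, 0, 2, 0, 1)
p-restricted factor λ_1 = (2, 2, 2, 1, 1, 0, 2)
p-restricted factor λ_2 = (0, 0, 1, 0, 0, 2, 1)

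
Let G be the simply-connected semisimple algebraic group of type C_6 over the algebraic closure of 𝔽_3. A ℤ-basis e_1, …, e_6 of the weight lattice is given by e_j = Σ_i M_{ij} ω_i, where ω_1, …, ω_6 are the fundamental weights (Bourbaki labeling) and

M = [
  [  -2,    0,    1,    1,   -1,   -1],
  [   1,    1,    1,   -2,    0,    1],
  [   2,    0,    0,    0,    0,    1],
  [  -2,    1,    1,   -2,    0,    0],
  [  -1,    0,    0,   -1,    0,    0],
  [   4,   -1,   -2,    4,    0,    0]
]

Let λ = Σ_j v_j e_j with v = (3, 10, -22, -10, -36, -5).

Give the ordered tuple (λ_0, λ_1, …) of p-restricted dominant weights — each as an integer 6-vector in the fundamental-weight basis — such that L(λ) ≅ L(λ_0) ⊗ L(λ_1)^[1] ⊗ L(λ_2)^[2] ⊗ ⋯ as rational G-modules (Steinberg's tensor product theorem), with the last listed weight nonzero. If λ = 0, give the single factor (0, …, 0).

((0, 0, 1, 2, 1, 0), (1, 2, 0, 0, 2, 2))

Compute c_i = Σ_j M_{ij} v_j with v = (3, 10, -22, -10, -36, -5):
  c_1 = -2*3 + 0*10 + 1*-22 + 1*-10 + -1*-36 + -1*-5 = 3
  c_2 = 1*3 + 1*10 + 1*-22 + -2*-10 + 0*-36 + 1*-5 = 6
  c_3 = 2*3 + 0*10 + 0*-22 + 0*-10 + 0*-36 + 1*-5 = 1
  c_4 = -2*3 + 1*10 + 1*-22 + -2*-10 + 0*-36 + 0*-5 = 2
  c_5 = -1*3 + 0*10 + 0*-22 + -1*-10 + 0*-36 + 0*-5 = 7
  c_6 = 4*3 + -1*10 + -2*-22 + 4*-10 + 0*-36 + 0*-5 = 6
p = 3; digits c_i = Σ_j d_{ij}·3^j, 0 ≤ d_{ij} < 3:
  c_1 = 3 = 0·3^0 + 1·3^1
  c_2 = 6 = 0·3^0 + 2·3^1
  c_3 = 1 = 1·3^0
  c_4 = 2 = 2·3^0
  c_5 = 7 = 1·3^0 + 2·3^1
  c_6 = 6 = 0·3^0 + 2·3^1
Factor λ_0 = (0, 0, 1, 2, 1, 0)
Factor λ_1 = (1, 2, 0, 0, 2, 2)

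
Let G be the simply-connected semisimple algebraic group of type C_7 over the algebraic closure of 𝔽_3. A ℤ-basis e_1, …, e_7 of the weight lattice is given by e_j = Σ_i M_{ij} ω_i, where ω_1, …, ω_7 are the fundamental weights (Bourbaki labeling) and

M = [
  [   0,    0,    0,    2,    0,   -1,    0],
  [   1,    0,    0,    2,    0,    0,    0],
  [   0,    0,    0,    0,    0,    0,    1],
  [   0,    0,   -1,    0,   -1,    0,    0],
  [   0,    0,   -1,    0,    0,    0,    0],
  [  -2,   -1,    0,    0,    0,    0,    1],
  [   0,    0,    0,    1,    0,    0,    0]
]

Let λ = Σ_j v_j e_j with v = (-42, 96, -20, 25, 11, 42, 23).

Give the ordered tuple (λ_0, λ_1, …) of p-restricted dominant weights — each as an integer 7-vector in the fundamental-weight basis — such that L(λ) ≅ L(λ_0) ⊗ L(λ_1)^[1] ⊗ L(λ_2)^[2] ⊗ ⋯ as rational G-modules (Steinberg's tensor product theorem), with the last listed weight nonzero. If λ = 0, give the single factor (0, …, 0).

Compute c_i = Σ_j M_{ij} v_j with v = (-42, 96, -20, 25, 11, 42, 23):
  c_1 = 0*-42 + 0*96 + 0*-20 + 2*25 + 0*11 + -1*42 + 0*23 = 8
  c_2 = 1*-42 + 0*96 + 0*-20 + 2*25 + 0*11 + 0*42 + 0*23 = 8
  c_3 = 0*-42 + 0*96 + 0*-20 + 0*25 + 0*11 + 0*42 + 1*23 = 23
  c_4 = 0*-42 + 0*96 + -1*-20 + 0*25 + -1*11 + 0*42 + 0*23 = 9
  c_5 = 0*-42 + 0*96 + -1*-20 + 0*25 + 0*11 + 0*42 + 0*23 = 20
  c_6 = -2*-42 + -1*96 + 0*-20 + 0*25 + 0*11 + 0*42 + 1*23 = 11
  c_7 = 0*-42 + 0*96 + 0*-20 + 1*25 + 0*11 + 0*42 + 0*23 = 25
Writing each c_i in base p = 3:
  c_1 = 8 = 2·3^0 + 2·3^1
  c_2 = 8 = 2·3^0 + 2·3^1
  c_3 = 23 = 2·3^0 + 1·3^1 + 2·3^2
  c_4 = 9 = 0·3^0 + 0·3^1 + 1·3^2
  c_5 = 20 = 2·3^0 + 0·3^1 + 2·3^2
  c_6 = 11 = 2·3^0 + 0·3^1 + 1·3^2
  c_7 = 25 = 1·3^0 + 2·3^1 + 2·3^2
λ_0 = (2, 2, 2, 0, 2, 2, 1)
λ_1 = (2, 2, 1, 0, 0, 0, 2)
λ_2 = (0, 0, 2, 1, 2, 1, 2)

((2, 2, 2, 0, 2, 2, 1), (2, 2, 1, 0, 0, 0, 2), (0, 0, 2, 1, 2, 1, 2))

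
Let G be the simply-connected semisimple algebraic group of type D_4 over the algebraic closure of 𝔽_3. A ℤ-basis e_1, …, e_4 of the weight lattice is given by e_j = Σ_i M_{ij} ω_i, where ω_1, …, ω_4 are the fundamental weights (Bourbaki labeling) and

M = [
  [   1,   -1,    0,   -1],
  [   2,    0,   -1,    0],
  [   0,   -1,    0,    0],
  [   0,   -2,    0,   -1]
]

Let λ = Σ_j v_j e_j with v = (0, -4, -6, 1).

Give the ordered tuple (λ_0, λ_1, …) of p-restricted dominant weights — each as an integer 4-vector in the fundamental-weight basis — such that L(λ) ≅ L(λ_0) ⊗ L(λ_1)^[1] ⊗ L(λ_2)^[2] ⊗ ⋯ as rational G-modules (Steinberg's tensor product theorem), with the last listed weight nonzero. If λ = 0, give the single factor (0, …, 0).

((0, 0, 1, 1), (1, 2, 1, 2))

In the fundamental-weight basis, λ has coordinates c = M·v (v = (0, -4, -6, 1)):
  c_1 = 1*0 + -1*-4 + 0*-6 + -1*1 = 3
  c_2 = 2*0 + 0*-4 + -1*-6 + 0*1 = 6
  c_3 = 0*0 + -1*-4 + 0*-6 + 0*1 = 4
  c_4 = 0*0 + -2*-4 + 0*-6 + -1*1 = 7
Base-3 expansion of each c_i:
  c_1 = 3 = 0·3^0 + 1·3^1
  c_2 = 6 = 0·3^0 + 2·3^1
  c_3 = 4 = 1·3^0 + 1·3^1
  c_4 = 7 = 1·3^0 + 2·3^1
Factor λ_0 = (0, 0, 1, 1)
Factor λ_1 = (1, 2, 1, 2)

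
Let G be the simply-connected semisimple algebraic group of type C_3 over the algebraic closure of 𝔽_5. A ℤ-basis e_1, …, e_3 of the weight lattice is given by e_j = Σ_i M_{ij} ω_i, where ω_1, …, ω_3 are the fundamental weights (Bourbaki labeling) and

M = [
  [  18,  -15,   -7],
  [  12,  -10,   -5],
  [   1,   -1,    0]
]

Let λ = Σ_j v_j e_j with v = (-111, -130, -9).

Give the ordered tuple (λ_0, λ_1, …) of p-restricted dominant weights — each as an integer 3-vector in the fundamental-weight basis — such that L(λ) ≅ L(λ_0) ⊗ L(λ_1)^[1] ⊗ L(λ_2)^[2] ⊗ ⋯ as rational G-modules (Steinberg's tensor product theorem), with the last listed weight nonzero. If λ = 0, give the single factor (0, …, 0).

((0, 3, 4), (3, 2, 3))

Converting to the ω-basis (c_i = row i of M dotted with v = (-111, -130, -9)):
  c_1 = (18)·(-111) + (-15)·(-130) + (-7)·(-9) = 15
  c_2 = (12)·(-111) + (-10)·(-130) + (-5)·(-9) = 13
  c_3 = (1)·(-111) + (-1)·(-130) + (0)·(-9) = 19
Writing each c_i in base p = 5:
  c_1 = 15 = 0·5^0 + 3·5^1
  c_2 = 13 = 3·5^0 + 2·5^1
  c_3 = 19 = 4·5^0 + 3·5^1
Factor λ_0 = (0, 3, 4)
Factor λ_1 = (3, 2, 3)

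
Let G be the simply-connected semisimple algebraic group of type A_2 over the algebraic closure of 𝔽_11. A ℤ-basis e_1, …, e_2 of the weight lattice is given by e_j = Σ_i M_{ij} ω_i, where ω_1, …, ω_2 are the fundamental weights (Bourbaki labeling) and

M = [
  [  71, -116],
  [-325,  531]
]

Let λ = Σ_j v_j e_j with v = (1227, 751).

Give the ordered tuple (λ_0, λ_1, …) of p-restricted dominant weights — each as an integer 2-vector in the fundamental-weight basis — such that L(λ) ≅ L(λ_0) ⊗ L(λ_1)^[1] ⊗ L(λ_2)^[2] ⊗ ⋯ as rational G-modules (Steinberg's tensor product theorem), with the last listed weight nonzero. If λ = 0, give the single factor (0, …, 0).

Change of basis e → ω: c = M·v where v = (1227, 751):
  c_1 = 71*1227 + -116*751 = 1
  c_2 = -325*1227 + 531*751 = 6
Base-11 expansion of each c_i:
  c_1 = 1 = 1·11^0
  c_2 = 6 = 6·11^0
Factor λ_0 = (1, 6)

((1, 6),)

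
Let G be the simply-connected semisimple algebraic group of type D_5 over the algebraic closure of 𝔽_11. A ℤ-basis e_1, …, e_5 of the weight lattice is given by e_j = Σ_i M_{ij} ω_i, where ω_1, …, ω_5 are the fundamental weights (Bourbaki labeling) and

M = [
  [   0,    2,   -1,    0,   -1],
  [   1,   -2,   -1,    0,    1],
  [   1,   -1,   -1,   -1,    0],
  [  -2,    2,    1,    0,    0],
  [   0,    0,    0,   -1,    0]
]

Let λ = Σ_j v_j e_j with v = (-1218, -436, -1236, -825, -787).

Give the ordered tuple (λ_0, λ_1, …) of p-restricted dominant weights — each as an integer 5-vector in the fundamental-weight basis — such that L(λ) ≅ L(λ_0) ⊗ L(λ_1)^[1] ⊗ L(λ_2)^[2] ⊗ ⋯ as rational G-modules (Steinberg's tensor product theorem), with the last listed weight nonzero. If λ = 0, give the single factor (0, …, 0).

((7, 4, 3, 9, 0), (5, 9, 6, 7, 9), (9, 0, 10, 2, 6))

Change of basis e → ω: c = M·v where v = (-1218, -436, -1236, -825, -787):
  c_1 = (0)·(-1218) + (2)·(-436) + (-1)·(-1236) + (0)·(-825) + (-1)·(-787) = 1151
  c_2 = (1)·(-1218) + (-2)·(-436) + (-1)·(-1236) + (0)·(-825) + (1)·(-787) = 103
  c_3 = (1)·(-1218) + (-1)·(-436) + (-1)·(-1236) + (-1)·(-825) + (0)·(-787) = 1279
  c_4 = (-2)·(-1218) + (2)·(-436) + (1)·(-1236) + (0)·(-825) + (0)·(-787) = 328
  c_5 = (0)·(-1218) + (0)·(-436) + (0)·(-1236) + (-1)·(-825) + (0)·(-787) = 825
Base-11 expansion of each c_i:
  c_1 = 1151 = 7·11^0 + 5·11^1 + 9·11^2
  c_2 = 103 = 4·11^0 + 9·11^1
  c_3 = 1279 = 3·11^0 + 6·11^1 + 10·11^2
  c_4 = 328 = 9·11^0 + 7·11^1 + 2·11^2
  c_5 = 825 = 0·11^0 + 9·11^1 + 6·11^2
p-restricted factor λ_0 = (7, 4, 3, 9, 0)
p-restricted factor λ_1 = (5, 9, 6, 7, 9)
p-restricted factor λ_2 = (9, 0, 10, 2, 6)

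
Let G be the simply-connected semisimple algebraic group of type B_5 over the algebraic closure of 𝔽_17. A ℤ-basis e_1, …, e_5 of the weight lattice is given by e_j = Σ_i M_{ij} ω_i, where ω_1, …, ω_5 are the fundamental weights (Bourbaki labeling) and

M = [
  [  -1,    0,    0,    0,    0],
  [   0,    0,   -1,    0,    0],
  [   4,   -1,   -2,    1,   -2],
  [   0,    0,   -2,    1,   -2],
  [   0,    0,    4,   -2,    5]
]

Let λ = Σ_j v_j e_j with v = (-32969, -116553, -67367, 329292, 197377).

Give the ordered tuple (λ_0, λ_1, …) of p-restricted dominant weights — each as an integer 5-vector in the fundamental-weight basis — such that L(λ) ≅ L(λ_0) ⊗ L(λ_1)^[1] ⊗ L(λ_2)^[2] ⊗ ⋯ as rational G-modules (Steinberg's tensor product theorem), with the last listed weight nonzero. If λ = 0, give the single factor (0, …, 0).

((6, 13, 8, 14, 13), (1, 1, 11, 11, 9), (12, 12, 16, 1, 16), (6, 13, 10, 14, 11))

Compute c_i = Σ_j M_{ij} v_j with v = (-32969, -116553, -67367, 329292, 197377):
  c_1 = (-1)·(-32969) + (0)·(-116553) + (0)·(-67367) + (0)·(329292) + (0)·(197377) = 32969
  c_2 = (0)·(-32969) + (0)·(-116553) + (-1)·(-67367) + (0)·(329292) + (0)·(197377) = 67367
  c_3 = (4)·(-32969) + (-1)·(-116553) + (-2)·(-67367) + (1)·(329292) + (-2)·(197377) = 53949
  c_4 = (0)·(-32969) + (0)·(-116553) + (-2)·(-67367) + (1)·(329292) + (-2)·(197377) = 69272
  c_5 = (0)·(-32969) + (0)·(-116553) + (4)·(-67367) + (-2)·(329292) + (5)·(197377) = 58833
p = 17; digits c_i = Σ_j d_{ij}·17^j, 0 ≤ d_{ij} < 17:
  c_1 = 32969 = 6·17^0 + 1·17^1 + 12·17^2 + 6·17^3
  c_2 = 67367 = 13·17^0 + 1·17^1 + 12·17^2 + 13·17^3
  c_3 = 53949 = 8·17^0 + 11·17^1 + 16·17^2 + 10·17^3
  c_4 = 69272 = 14·17^0 + 11·17^1 + 1·17^2 + 14·17^3
  c_5 = 58833 = 13·17^0 + 9·17^1 + 16·17^2 + 11·17^3
p-restricted factor λ_0 = (6, 13, 8, 14, 13)
p-restricted factor λ_1 = (1, 1, 11, 11, 9)
p-restricted factor λ_2 = (12, 12, 16, 1, 16)
p-restricted factor λ_3 = (6, 13, 10, 14, 11)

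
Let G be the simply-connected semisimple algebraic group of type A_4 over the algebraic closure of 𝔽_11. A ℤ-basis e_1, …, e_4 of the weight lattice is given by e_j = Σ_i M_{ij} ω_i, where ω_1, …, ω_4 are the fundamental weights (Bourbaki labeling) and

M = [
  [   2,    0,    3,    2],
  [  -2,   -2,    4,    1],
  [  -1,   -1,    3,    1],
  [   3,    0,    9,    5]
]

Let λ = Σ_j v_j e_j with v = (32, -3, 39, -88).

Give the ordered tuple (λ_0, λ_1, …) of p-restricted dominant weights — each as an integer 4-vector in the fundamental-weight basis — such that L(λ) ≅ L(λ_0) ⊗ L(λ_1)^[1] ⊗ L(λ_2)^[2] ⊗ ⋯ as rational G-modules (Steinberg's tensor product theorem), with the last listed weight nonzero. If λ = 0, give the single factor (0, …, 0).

Change of basis e → ω: c = M·v where v = (32, -3, 39, -88):
  c_1 = 2*32 + 0*-3 + 3*39 + 2*-88 = 5
  c_2 = -2*32 + -2*-3 + 4*39 + 1*-88 = 10
  c_3 = -1*32 + -1*-3 + 3*39 + 1*-88 = 0
  c_4 = 3*32 + 0*-3 + 9*39 + 5*-88 = 7
Writing each c_i in base p = 11:
  c_1 = 5 = 5·11^0
  c_2 = 10 = 10·11^0
  c_3 = 0
  c_4 = 7 = 7·11^0
Factor λ_0 = (5, 10, 0, 7)

((5, 10, 0, 7),)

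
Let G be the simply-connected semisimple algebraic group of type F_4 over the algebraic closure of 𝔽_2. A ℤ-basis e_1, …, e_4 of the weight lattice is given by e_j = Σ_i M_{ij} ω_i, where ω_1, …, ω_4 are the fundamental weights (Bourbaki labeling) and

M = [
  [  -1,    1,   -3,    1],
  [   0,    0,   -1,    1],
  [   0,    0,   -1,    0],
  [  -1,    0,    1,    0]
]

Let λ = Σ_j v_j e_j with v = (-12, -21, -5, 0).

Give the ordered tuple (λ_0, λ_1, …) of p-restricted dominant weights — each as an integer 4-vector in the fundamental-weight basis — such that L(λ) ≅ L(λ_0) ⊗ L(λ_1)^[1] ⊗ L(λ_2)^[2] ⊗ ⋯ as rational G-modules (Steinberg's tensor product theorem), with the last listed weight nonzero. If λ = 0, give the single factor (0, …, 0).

((0, 1, 1, 1), (1, 0, 0, 1), (1, 1, 1, 1))

In the fundamental-weight basis, λ has coordinates c = M·v (v = (-12, -21, -5, 0)):
  c_1 = -1*-12 + 1*-21 + -3*-5 + 1*0 = 6
  c_2 = 0*-12 + 0*-21 + -1*-5 + 1*0 = 5
  c_3 = 0*-12 + 0*-21 + -1*-5 + 0*0 = 5
  c_4 = -1*-12 + 0*-21 + 1*-5 + 0*0 = 7
Writing each c_i in base p = 2:
  c_1 = 6 = 0·2^0 + 1·2^1 + 1·2^2
  c_2 = 5 = 1·2^0 + 0·2^1 + 1·2^2
  c_3 = 5 = 1·2^0 + 0·2^1 + 1·2^2
  c_4 = 7 = 1·2^0 + 1·2^1 + 1·2^2
Factor λ_0 = (0, 1, 1, 1)
Factor λ_1 = (1, 0, 0, 1)
Factor λ_2 = (1, 1, 1, 1)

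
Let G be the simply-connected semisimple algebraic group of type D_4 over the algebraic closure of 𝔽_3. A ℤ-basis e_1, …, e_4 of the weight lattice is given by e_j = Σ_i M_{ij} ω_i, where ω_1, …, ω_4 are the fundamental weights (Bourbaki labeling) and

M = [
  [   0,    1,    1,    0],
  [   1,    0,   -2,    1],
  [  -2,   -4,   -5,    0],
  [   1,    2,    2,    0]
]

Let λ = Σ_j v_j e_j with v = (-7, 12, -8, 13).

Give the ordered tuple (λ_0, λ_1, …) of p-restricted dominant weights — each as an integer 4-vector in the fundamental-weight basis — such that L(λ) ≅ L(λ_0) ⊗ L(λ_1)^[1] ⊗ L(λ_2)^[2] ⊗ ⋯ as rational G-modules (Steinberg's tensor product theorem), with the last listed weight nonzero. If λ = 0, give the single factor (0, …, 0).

Converting to the ω-basis (c_i = row i of M dotted with v = (-7, 12, -8, 13)):
  c_1 = 0*-7 + 1*12 + 1*-8 + 0*13 = 4
  c_2 = 1*-7 + 0*12 + -2*-8 + 1*13 = 22
  c_3 = -2*-7 + -4*12 + -5*-8 + 0*13 = 6
  c_4 = 1*-7 + 2*12 + 2*-8 + 0*13 = 1
p = 3; digits c_i = Σ_j d_{ij}·3^j, 0 ≤ d_{ij} < 3:
  c_1 = 4 = 1·3^0 + 1·3^1
  c_2 = 22 = 1·3^0 + 1·3^1 + 2·3^2
  c_3 = 6 = 0·3^0 + 2·3^1
  c_4 = 1 = 1·3^0
p-restricted factor λ_0 = (1, 1, 0, 1)
p-restricted factor λ_1 = (1, 1, 2, 0)
p-restricted factor λ_2 = (0, 2, 0, 0)

((1, 1, 0, 1), (1, 1, 2, 0), (0, 2, 0, 0))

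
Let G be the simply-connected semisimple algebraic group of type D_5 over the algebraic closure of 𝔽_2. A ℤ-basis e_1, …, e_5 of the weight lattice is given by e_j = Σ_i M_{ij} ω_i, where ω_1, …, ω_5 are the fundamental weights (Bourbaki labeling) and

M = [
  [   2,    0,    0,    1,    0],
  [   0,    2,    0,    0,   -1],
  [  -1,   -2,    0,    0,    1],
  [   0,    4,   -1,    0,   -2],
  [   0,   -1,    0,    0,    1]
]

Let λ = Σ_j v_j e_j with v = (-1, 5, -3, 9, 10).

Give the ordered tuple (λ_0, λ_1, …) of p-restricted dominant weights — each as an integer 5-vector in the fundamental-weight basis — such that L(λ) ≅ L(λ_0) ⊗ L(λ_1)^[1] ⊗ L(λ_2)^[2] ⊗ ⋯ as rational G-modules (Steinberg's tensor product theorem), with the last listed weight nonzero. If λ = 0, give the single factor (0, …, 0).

Converting to the ω-basis (c_i = row i of M dotted with v = (-1, 5, -3, 9, 10)):
  c_1 = (2)·(-1) + 0·5 + (0)·(-3) + 1·9 + 0·10 = 7
  c_2 = (0)·(-1) + 2·5 + (0)·(-3) + 0·9 + (-1)·(10) = 0
  c_3 = (-1)·(-1) + (-2)·(5) + (0)·(-3) + 0·9 + 1·10 = 1
  c_4 = (0)·(-1) + 4·5 + (-1)·(-3) + 0·9 + (-2)·(10) = 3
  c_5 = (0)·(-1) + (-1)·(5) + (0)·(-3) + 0·9 + 1·10 = 5
p = 2; digits c_i = Σ_j d_{ij}·2^j, 0 ≤ d_{ij} < 2:
  c_1 = 7 = 1·2^0 + 1·2^1 + 1·2^2
  c_2 = 0
  c_3 = 1 = 1·2^0
  c_4 = 3 = 1·2^0 + 1·2^1
  c_5 = 5 = 1·2^0 + 0·2^1 + 1·2^2
Factor λ_0 = (1, 0, 1, 1, 1)
Factor λ_1 = (1, 0, 0, 1, 0)
Factor λ_2 = (1, 0, 0, 0, 1)

((1, 0, 1, 1, 1), (1, 0, 0, 1, 0), (1, 0, 0, 0, 1))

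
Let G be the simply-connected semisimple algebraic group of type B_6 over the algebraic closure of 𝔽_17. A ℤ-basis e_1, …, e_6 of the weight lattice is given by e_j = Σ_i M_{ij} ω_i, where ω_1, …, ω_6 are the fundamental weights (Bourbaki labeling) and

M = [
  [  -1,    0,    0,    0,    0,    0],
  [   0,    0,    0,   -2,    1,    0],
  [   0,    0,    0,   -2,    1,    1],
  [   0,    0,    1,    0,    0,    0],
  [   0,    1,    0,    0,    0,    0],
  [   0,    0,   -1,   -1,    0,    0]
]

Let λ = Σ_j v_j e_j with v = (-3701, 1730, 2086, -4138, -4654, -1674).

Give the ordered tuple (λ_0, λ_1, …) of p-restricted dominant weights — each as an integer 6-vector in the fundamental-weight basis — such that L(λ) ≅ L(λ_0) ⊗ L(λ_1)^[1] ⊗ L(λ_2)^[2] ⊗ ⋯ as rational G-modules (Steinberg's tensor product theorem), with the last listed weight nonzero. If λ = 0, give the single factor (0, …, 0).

((12, 1, 10, 12, 13, 12), (13, 9, 12, 3, 16, 1), (12, 12, 6, 7, 5, 7))

Compute c_i = Σ_j M_{ij} v_j with v = (-3701, 1730, 2086, -4138, -4654, -1674):
  c_1 = -1*-3701 + 0*1730 + 0*2086 + 0*-4138 + 0*-4654 + 0*-1674 = 3701
  c_2 = 0*-3701 + 0*1730 + 0*2086 + -2*-4138 + 1*-4654 + 0*-1674 = 3622
  c_3 = 0*-3701 + 0*1730 + 0*2086 + -2*-4138 + 1*-4654 + 1*-1674 = 1948
  c_4 = 0*-3701 + 0*1730 + 1*2086 + 0*-4138 + 0*-4654 + 0*-1674 = 2086
  c_5 = 0*-3701 + 1*1730 + 0*2086 + 0*-4138 + 0*-4654 + 0*-1674 = 1730
  c_6 = 0*-3701 + 0*1730 + -1*2086 + -1*-4138 + 0*-4654 + 0*-1674 = 2052
Writing each c_i in base p = 17:
  c_1 = 3701 = 12·17^0 + 13·17^1 + 12·17^2
  c_2 = 3622 = 1·17^0 + 9·17^1 + 12·17^2
  c_3 = 1948 = 10·17^0 + 12·17^1 + 6·17^2
  c_4 = 2086 = 12·17^0 + 3·17^1 + 7·17^2
  c_5 = 1730 = 13·17^0 + 16·17^1 + 5·17^2
  c_6 = 2052 = 12·17^0 + 1·17^1 + 7·17^2
Factor λ_0 = (12, 1, 10, 12, 13, 12)
Factor λ_1 = (13, 9, 12, 3, 16, 1)
Factor λ_2 = (12, 12, 6, 7, 5, 7)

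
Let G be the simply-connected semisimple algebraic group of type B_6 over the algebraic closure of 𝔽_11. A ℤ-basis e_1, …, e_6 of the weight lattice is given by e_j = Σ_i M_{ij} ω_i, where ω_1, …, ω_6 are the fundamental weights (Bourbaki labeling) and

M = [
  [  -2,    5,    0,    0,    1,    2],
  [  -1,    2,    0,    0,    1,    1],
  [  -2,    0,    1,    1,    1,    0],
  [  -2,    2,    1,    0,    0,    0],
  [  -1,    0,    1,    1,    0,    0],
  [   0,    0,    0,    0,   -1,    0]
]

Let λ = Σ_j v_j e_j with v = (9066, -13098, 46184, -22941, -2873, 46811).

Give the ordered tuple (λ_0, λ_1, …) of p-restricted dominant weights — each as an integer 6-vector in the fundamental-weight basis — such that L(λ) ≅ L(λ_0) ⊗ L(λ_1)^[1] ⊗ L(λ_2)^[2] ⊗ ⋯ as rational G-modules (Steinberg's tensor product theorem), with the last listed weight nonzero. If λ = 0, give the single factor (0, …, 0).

((10, 8, 5, 8, 9, 2), (9, 7, 5, 3, 1, 8), (3, 5, 7, 4, 7, 1), (5, 6, 1, 1, 10, 2))

ω-coordinates c = M·v, v = (9066, -13098, 46184, -22941, -2873, 46811):
  c_1 = -2*9066 + 5*-13098 + 0*46184 + 0*-22941 + 1*-2873 + 2*46811 = 7127
  c_2 = -1*9066 + 2*-13098 + 0*46184 + 0*-22941 + 1*-2873 + 1*46811 = 8676
  c_3 = -2*9066 + 0*-13098 + 1*46184 + 1*-22941 + 1*-2873 + 0*46811 = 2238
  c_4 = -2*9066 + 2*-13098 + 1*46184 + 0*-22941 + 0*-2873 + 0*46811 = 1856
  c_5 = -1*9066 + 0*-13098 + 1*46184 + 1*-22941 + 0*-2873 + 0*46811 = 14177
  c_6 = 0*9066 + 0*-13098 + 0*46184 + 0*-22941 + -1*-2873 + 0*46811 = 2873
p = 11; digits c_i = Σ_j d_{ij}·11^j, 0 ≤ d_{ij} < 11:
  c_1 = 7127 = 10·11^0 + 9·11^1 + 3·11^2 + 5·11^3
  c_2 = 8676 = 8·11^0 + 7·11^1 + 5·11^2 + 6·11^3
  c_3 = 2238 = 5·11^0 + 5·11^1 + 7·11^2 + 1·11^3
  c_4 = 1856 = 8·11^0 + 3·11^1 + 4·11^2 + 1·11^3
  c_5 = 14177 = 9·11^0 + 1·11^1 + 7·11^2 + 10·11^3
  c_6 = 2873 = 2·11^0 + 8·11^1 + 1·11^2 + 2·11^3
Factor λ_0 = (10, 8, 5, 8, 9, 2)
Factor λ_1 = (9, 7, 5, 3, 1, 8)
Factor λ_2 = (3, 5, 7, 4, 7, 1)
Factor λ_3 = (5, 6, 1, 1, 10, 2)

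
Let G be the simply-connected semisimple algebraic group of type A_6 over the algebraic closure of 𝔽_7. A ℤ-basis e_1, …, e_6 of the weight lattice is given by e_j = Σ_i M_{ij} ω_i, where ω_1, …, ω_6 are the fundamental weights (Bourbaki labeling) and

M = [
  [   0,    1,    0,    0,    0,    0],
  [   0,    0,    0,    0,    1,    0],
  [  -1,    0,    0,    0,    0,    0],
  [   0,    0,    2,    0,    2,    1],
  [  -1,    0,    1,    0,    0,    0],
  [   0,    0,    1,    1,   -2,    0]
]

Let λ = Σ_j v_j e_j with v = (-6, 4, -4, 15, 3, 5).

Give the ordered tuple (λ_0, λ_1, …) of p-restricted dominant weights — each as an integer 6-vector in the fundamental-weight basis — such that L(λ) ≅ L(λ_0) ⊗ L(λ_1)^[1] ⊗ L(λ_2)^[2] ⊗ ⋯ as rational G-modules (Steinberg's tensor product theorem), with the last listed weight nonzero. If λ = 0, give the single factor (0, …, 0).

((4, 3, 6, 3, 2, 5),)

Converting to the ω-basis (c_i = row i of M dotted with v = (-6, 4, -4, 15, 3, 5)):
  c_1 = (0)·(-6) + (1)·(4) + (0)·(-4) + (0)·(15) + (0)·(3) + (0)·(5) = 4
  c_2 = (0)·(-6) + (0)·(4) + (0)·(-4) + (0)·(15) + (1)·(3) + (0)·(5) = 3
  c_3 = (-1)·(-6) + (0)·(4) + (0)·(-4) + (0)·(15) + (0)·(3) + (0)·(5) = 6
  c_4 = (0)·(-6) + (0)·(4) + (2)·(-4) + (0)·(15) + (2)·(3) + (1)·(5) = 3
  c_5 = (-1)·(-6) + (0)·(4) + (1)·(-4) + (0)·(15) + (0)·(3) + (0)·(5) = 2
  c_6 = (0)·(-6) + (0)·(4) + (1)·(-4) + (1)·(15) + (-2)·(3) + (0)·(5) = 5
p = 7; digits c_i = Σ_j d_{ij}·7^j, 0 ≤ d_{ij} < 7:
  c_1 = 4 = 4·7^0
  c_2 = 3 = 3·7^0
  c_3 = 6 = 6·7^0
  c_4 = 3 = 3·7^0
  c_5 = 2 = 2·7^0
  c_6 = 5 = 5·7^0
p-restricted factor λ_0 = (4, 3, 6, 3, 2, 5)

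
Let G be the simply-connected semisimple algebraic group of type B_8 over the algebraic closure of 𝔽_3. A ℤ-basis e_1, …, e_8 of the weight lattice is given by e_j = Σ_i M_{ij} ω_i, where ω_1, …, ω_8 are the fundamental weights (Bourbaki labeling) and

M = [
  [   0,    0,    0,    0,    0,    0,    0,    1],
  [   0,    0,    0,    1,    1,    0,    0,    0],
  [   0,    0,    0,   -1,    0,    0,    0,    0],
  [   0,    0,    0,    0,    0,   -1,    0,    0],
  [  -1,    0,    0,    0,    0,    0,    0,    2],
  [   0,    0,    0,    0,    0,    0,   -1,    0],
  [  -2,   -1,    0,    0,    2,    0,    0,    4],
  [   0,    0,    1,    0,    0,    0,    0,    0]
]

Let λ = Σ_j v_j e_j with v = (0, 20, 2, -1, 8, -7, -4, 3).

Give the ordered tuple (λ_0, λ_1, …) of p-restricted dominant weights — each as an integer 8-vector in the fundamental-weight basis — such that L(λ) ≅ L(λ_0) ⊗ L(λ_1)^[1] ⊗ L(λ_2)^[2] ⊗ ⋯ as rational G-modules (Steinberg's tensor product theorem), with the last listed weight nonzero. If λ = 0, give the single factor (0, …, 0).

((0, 1, 1, 1, 0, 1, 2, 2), (1, 2, 0, 2, 2, 1, 2, 0))

Compute c_i = Σ_j M_{ij} v_j with v = (0, 20, 2, -1, 8, -7, -4, 3):
  c_1 = 0·0 + 0·20 + 0·2 + (0)·(-1) + 0·8 + (0)·(-7) + (0)·(-4) + 1·3 = 3
  c_2 = 0·0 + 0·20 + 0·2 + (1)·(-1) + 1·8 + (0)·(-7) + (0)·(-4) + 0·3 = 7
  c_3 = 0·0 + 0·20 + 0·2 + (-1)·(-1) + 0·8 + (0)·(-7) + (0)·(-4) + 0·3 = 1
  c_4 = 0·0 + 0·20 + 0·2 + (0)·(-1) + 0·8 + (-1)·(-7) + (0)·(-4) + 0·3 = 7
  c_5 = (-1)·(0) + 0·20 + 0·2 + (0)·(-1) + 0·8 + (0)·(-7) + (0)·(-4) + 2·3 = 6
  c_6 = 0·0 + 0·20 + 0·2 + (0)·(-1) + 0·8 + (0)·(-7) + (-1)·(-4) + 0·3 = 4
  c_7 = (-2)·(0) + (-1)·(20) + 0·2 + (0)·(-1) + 2·8 + (0)·(-7) + (0)·(-4) + 4·3 = 8
  c_8 = 0·0 + 0·20 + 1·2 + (0)·(-1) + 0·8 + (0)·(-7) + (0)·(-4) + 0·3 = 2
Base-3 expansion of each c_i:
  c_1 = 3 = 0·3^0 + 1·3^1
  c_2 = 7 = 1·3^0 + 2·3^1
  c_3 = 1 = 1·3^0
  c_4 = 7 = 1·3^0 + 2·3^1
  c_5 = 6 = 0·3^0 + 2·3^1
  c_6 = 4 = 1·3^0 + 1·3^1
  c_7 = 8 = 2·3^0 + 2·3^1
  c_8 = 2 = 2·3^0
Factor λ_0 = (0, 1, 1, 1, 0, 1, 2, 2)
Factor λ_1 = (1, 2, 0, 2, 2, 1, 2, 0)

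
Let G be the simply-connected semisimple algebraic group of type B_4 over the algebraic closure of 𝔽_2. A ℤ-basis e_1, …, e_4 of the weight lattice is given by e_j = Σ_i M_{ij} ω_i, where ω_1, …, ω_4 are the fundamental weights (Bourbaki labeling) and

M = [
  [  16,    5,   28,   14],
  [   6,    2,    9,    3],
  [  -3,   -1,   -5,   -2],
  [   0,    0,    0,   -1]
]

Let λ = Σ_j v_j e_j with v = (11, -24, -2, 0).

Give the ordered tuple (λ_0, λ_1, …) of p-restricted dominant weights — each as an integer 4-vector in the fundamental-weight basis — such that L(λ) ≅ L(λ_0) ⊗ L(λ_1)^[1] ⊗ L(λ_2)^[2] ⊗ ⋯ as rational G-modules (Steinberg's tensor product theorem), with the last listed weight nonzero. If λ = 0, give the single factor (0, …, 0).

((0, 0, 1, 0),)

In the fundamental-weight basis, λ has coordinates c = M·v (v = (11, -24, -2, 0)):
  c_1 = (16)·(11) + (5)·(-24) + (28)·(-2) + (14)·(0) = 0
  c_2 = (6)·(11) + (2)·(-24) + (9)·(-2) + (3)·(0) = 0
  c_3 = (-3)·(11) + (-1)·(-24) + (-5)·(-2) + (-2)·(0) = 1
  c_4 = (0)·(11) + (0)·(-24) + (0)·(-2) + (-1)·(0) = 0
Writing each c_i in base p = 2:
  c_1 = 0
  c_2 = 0
  c_3 = 1 = 1·2^0
  c_4 = 0
λ_0 = (0, 0, 1, 0)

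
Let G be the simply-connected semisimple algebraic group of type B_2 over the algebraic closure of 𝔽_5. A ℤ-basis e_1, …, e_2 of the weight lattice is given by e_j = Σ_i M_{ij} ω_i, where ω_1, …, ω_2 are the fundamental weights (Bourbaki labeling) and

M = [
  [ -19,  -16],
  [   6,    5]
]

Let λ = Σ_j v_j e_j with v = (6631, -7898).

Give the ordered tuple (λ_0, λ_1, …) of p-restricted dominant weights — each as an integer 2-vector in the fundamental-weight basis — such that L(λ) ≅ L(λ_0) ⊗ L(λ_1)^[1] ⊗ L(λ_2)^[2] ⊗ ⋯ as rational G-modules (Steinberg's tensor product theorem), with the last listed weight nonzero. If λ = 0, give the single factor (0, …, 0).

Converting to the ω-basis (c_i = row i of M dotted with v = (6631, -7898)):
  c_1 = -19*6631 + -16*-7898 = 379
  c_2 = 6*6631 + 5*-7898 = 296
Expand coordinatewise in base 5:
  c_1 = 379 = 4·5^0 + 0·5^1 + 0·5^2 + 3·5^3
  c_2 = 296 = 1·5^0 + 4·5^1 + 1·5^2 + 2·5^3
p-restricted factor λ_0 = (4, 1)
p-restricted factor λ_1 = (0, 4)
p-restricted factor λ_2 = (0, 1)
p-restricted factor λ_3 = (3, 2)

((4, 1), (0, 4), (0, 1), (3, 2))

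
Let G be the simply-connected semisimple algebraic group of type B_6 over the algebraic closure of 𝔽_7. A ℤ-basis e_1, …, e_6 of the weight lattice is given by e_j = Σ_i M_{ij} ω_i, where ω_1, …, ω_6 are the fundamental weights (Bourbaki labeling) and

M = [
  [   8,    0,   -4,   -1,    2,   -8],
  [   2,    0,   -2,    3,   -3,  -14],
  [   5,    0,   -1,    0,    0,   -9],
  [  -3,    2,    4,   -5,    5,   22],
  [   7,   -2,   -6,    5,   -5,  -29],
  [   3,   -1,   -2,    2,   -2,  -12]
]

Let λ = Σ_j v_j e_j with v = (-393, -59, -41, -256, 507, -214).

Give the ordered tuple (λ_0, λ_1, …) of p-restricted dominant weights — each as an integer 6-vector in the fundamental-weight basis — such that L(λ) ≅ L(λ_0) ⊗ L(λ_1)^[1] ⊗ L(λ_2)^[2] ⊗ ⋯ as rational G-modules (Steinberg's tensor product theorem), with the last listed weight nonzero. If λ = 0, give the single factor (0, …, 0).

ω-coordinates c = M·v, v = (-393, -59, -41, -256, 507, -214):
  c_1 = (8)·(-393) + (0)·(-59) + (-4)·(-41) + (-1)·(-256) + (2)·(507) + (-8)·(-214) = 2
  c_2 = (2)·(-393) + (0)·(-59) + (-2)·(-41) + (3)·(-256) + (-3)·(507) + (-14)·(-214) = 3
  c_3 = (5)·(-393) + (0)·(-59) + (-1)·(-41) + (0)·(-256) + (0)·(507) + (-9)·(-214) = 2
  c_4 = (-3)·(-393) + (2)·(-59) + (4)·(-41) + (-5)·(-256) + (5)·(507) + (22)·(-214) = 4
  c_5 = (7)·(-393) + (-2)·(-59) + (-6)·(-41) + (5)·(-256) + (-5)·(507) + (-29)·(-214) = 4
  c_6 = (3)·(-393) + (-1)·(-59) + (-2)·(-41) + (2)·(-256) + (-2)·(507) + (-12)·(-214) = 4
p = 7; digits c_i = Σ_j d_{ij}·7^j, 0 ≤ d_{ij} < 7:
  c_1 = 2 = 2·7^0
  c_2 = 3 = 3·7^0
  c_3 = 2 = 2·7^0
  c_4 = 4 = 4·7^0
  c_5 = 4 = 4·7^0
  c_6 = 4 = 4·7^0
p-restricted factor λ_0 = (2, 3, 2, 4, 4, 4)

((2, 3, 2, 4, 4, 4),)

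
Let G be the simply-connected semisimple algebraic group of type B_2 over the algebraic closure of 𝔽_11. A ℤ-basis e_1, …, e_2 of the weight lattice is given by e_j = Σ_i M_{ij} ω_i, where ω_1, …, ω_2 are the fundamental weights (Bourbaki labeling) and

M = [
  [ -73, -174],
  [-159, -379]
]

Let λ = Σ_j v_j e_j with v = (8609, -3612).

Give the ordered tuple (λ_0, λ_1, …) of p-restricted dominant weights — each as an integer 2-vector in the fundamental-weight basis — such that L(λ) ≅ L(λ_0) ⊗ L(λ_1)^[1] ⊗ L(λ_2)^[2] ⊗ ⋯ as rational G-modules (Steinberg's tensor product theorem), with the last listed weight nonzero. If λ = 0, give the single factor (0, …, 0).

Compute c_i = Σ_j M_{ij} v_j with v = (8609, -3612):
  c_1 = -73*8609 + -174*-3612 = 31
  c_2 = -159*8609 + -379*-3612 = 117
Expand coordinatewise in base 11:
  c_1 = 31 = 9·11^0 + 2·11^1
  c_2 = 117 = 7·11^0 + 10·11^1
p-restricted factor λ_0 = (9, 7)
p-restricted factor λ_1 = (2, 10)

((9, 7), (2, 10))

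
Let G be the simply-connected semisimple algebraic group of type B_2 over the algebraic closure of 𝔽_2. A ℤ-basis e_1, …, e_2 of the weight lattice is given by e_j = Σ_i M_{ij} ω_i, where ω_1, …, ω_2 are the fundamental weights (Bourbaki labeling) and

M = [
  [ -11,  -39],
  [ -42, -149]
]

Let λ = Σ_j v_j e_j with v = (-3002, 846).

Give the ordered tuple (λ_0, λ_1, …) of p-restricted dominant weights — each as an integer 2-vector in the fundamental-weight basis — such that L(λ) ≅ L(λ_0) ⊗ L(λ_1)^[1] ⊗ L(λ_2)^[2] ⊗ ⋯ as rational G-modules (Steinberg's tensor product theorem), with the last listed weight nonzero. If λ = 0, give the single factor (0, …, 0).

Change of basis e → ω: c = M·v where v = (-3002, 846):
  c_1 = (-11)·(-3002) + (-39)·(846) = 28
  c_2 = (-42)·(-3002) + (-149)·(846) = 30
Base-2 expansion of each c_i:
  c_1 = 28 = 0·2^0 + 0·2^1 + 1·2^2 + 1·2^3 + 1·2^4
  c_2 = 30 = 0·2^0 + 1·2^1 + 1·2^2 + 1·2^3 + 1·2^4
p-restricted factor λ_0 = (0, 0)
p-restricted factor λ_1 = (0, 1)
p-restricted factor λ_2 = (1, 1)
p-restricted factor λ_3 = (1, 1)
p-restricted factor λ_4 = (1, 1)

((0, 0), (0, 1), (1, 1), (1, 1), (1, 1))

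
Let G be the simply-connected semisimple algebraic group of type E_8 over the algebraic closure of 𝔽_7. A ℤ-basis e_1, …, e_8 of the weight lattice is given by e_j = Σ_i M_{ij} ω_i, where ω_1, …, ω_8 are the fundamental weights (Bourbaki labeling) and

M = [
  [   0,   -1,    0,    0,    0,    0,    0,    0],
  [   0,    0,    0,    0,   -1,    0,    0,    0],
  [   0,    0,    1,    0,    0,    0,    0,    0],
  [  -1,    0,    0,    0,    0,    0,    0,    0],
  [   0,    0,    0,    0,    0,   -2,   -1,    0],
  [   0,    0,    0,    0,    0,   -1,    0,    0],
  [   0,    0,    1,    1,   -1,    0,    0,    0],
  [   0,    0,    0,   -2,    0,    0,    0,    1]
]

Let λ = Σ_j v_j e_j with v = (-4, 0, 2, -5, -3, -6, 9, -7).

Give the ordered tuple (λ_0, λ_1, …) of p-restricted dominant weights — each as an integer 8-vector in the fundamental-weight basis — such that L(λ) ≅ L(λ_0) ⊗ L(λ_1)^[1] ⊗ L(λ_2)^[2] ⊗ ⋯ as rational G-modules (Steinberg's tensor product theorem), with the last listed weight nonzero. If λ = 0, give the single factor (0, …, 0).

In the fundamental-weight basis, λ has coordinates c = M·v (v = (-4, 0, 2, -5, -3, -6, 9, -7)):
  c_1 = 0*-4 + -1*0 + 0*2 + 0*-5 + 0*-3 + 0*-6 + 0*9 + 0*-7 = 0
  c_2 = 0*-4 + 0*0 + 0*2 + 0*-5 + -1*-3 + 0*-6 + 0*9 + 0*-7 = 3
  c_3 = 0*-4 + 0*0 + 1*2 + 0*-5 + 0*-3 + 0*-6 + 0*9 + 0*-7 = 2
  c_4 = -1*-4 + 0*0 + 0*2 + 0*-5 + 0*-3 + 0*-6 + 0*9 + 0*-7 = 4
  c_5 = 0*-4 + 0*0 + 0*2 + 0*-5 + 0*-3 + -2*-6 + -1*9 + 0*-7 = 3
  c_6 = 0*-4 + 0*0 + 0*2 + 0*-5 + 0*-3 + -1*-6 + 0*9 + 0*-7 = 6
  c_7 = 0*-4 + 0*0 + 1*2 + 1*-5 + -1*-3 + 0*-6 + 0*9 + 0*-7 = 0
  c_8 = 0*-4 + 0*0 + 0*2 + -2*-5 + 0*-3 + 0*-6 + 0*9 + 1*-7 = 3
Expand coordinatewise in base 7:
  c_1 = 0
  c_2 = 3 = 3·7^0
  c_3 = 2 = 2·7^0
  c_4 = 4 = 4·7^0
  c_5 = 3 = 3·7^0
  c_6 = 6 = 6·7^0
  c_7 = 0
  c_8 = 3 = 3·7^0
Factor λ_0 = (0, 3, 2, 4, 3, 6, 0, 3)

((0, 3, 2, 4, 3, 6, 0, 3),)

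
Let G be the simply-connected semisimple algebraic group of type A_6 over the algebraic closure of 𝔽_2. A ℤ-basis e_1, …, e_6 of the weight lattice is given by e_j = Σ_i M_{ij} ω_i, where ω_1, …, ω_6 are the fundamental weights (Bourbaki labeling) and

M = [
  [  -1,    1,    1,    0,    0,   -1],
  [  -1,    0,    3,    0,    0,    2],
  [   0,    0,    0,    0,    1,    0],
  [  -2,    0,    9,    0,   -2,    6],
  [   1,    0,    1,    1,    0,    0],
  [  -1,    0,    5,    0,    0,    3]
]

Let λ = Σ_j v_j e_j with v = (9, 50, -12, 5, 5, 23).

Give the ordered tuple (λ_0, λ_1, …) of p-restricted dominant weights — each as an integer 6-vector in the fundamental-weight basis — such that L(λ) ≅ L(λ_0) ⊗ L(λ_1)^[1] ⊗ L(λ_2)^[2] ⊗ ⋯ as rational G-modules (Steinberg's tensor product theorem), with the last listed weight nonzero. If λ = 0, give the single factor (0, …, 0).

((0, 1, 1, 0, 0, 0), (1, 0, 0, 1, 1, 0), (1, 0, 1, 0, 0, 0))

Compute c_i = Σ_j M_{ij} v_j with v = (9, 50, -12, 5, 5, 23):
  c_1 = (-1)·(9) + (1)·(50) + (1)·(-12) + (0)·(5) + (0)·(5) + (-1)·(23) = 6
  c_2 = (-1)·(9) + (0)·(50) + (3)·(-12) + (0)·(5) + (0)·(5) + (2)·(23) = 1
  c_3 = (0)·(9) + (0)·(50) + (0)·(-12) + (0)·(5) + (1)·(5) + (0)·(23) = 5
  c_4 = (-2)·(9) + (0)·(50) + (9)·(-12) + (0)·(5) + (-2)·(5) + (6)·(23) = 2
  c_5 = (1)·(9) + (0)·(50) + (1)·(-12) + (1)·(5) + (0)·(5) + (0)·(23) = 2
  c_6 = (-1)·(9) + (0)·(50) + (5)·(-12) + (0)·(5) + (0)·(5) + (3)·(23) = 0
Expand coordinatewise in base 2:
  c_1 = 6 = 0·2^0 + 1·2^1 + 1·2^2
  c_2 = 1 = 1·2^0
  c_3 = 5 = 1·2^0 + 0·2^1 + 1·2^2
  c_4 = 2 = 0·2^0 + 1·2^1
  c_5 = 2 = 0·2^0 + 1·2^1
  c_6 = 0
p-restricted factor λ_0 = (0, 1, 1, 0, 0, 0)
p-restricted factor λ_1 = (1, 0, 0, 1, 1, 0)
p-restricted factor λ_2 = (1, 0, 1, 0, 0, 0)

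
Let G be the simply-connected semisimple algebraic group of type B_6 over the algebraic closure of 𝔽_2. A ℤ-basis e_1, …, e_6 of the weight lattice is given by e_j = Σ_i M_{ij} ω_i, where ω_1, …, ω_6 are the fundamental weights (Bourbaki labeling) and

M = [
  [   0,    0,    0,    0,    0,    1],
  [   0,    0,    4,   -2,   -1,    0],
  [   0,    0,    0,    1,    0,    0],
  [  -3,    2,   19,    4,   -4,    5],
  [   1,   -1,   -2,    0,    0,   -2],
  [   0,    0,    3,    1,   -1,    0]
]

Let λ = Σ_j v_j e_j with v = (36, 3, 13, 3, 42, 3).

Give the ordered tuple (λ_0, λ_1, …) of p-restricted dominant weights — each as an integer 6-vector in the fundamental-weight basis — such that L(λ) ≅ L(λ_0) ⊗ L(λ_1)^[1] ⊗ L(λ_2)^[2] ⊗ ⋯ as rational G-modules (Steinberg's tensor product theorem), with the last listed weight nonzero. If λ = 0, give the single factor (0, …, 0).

Compute c_i = Σ_j M_{ij} v_j with v = (36, 3, 13, 3, 42, 3):
  c_1 = 0*36 + 0*3 + 0*13 + 0*3 + 0*42 + 1*3 = 3
  c_2 = 0*36 + 0*3 + 4*13 + -2*3 + -1*42 + 0*3 = 4
  c_3 = 0*36 + 0*3 + 0*13 + 1*3 + 0*42 + 0*3 = 3
  c_4 = -3*36 + 2*3 + 19*13 + 4*3 + -4*42 + 5*3 = 4
  c_5 = 1*36 + -1*3 + -2*13 + 0*3 + 0*42 + -2*3 = 1
  c_6 = 0*36 + 0*3 + 3*13 + 1*3 + -1*42 + 0*3 = 0
Expand coordinatewise in base 2:
  c_1 = 3 = 1·2^0 + 1·2^1
  c_2 = 4 = 0·2^0 + 0·2^1 + 1·2^2
  c_3 = 3 = 1·2^0 + 1·2^1
  c_4 = 4 = 0·2^0 + 0·2^1 + 1·2^2
  c_5 = 1 = 1·2^0
  c_6 = 0
Factor λ_0 = (1, 0, 1, 0, 1, 0)
Factor λ_1 = (1, 0, 1, 0, 0, 0)
Factor λ_2 = (0, 1, 0, 1, 0, 0)

((1, 0, 1, 0, 1, 0), (1, 0, 1, 0, 0, 0), (0, 1, 0, 1, 0, 0))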